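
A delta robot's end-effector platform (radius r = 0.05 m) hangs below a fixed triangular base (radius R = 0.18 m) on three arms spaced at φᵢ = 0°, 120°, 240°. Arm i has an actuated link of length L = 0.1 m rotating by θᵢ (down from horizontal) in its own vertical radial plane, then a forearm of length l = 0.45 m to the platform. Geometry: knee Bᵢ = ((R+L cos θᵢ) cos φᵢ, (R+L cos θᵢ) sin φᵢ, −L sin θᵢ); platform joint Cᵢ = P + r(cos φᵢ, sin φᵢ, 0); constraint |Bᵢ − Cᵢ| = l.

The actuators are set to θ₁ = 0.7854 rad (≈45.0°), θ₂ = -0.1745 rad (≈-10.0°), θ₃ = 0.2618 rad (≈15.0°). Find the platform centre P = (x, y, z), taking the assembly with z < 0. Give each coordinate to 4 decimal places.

(-0.0966, 0.0449, -0.4055)

φ1=0.0°: virtual centre (0.2007, 0.0000, -0.0707), radius l
φ2=120.0°: virtual centre (-0.1142, 0.1979, 0.0174), radius l
centre 3 = (0.2266·cos240.0°, 0.2266·sin240.0°, -0.0259) = (-0.1133, -0.1962, -0.0259)
subtract pairs → two planes through P
plane₁₂: -0.6299x+0.3957y+0.1761z = 0.0072
Cramer: x(z) = -0.0111+0.2110z;  y(z) = 0.0006-0.1092z
into |P−centre ₁|² = l²: 1.0565z² + 0.0519z + -0.1526 = 0;  Δ = 0.6477;  z = -0.4055 or 0.3563 → z<0 root = -0.4055
x = -0.0966, y = 0.0449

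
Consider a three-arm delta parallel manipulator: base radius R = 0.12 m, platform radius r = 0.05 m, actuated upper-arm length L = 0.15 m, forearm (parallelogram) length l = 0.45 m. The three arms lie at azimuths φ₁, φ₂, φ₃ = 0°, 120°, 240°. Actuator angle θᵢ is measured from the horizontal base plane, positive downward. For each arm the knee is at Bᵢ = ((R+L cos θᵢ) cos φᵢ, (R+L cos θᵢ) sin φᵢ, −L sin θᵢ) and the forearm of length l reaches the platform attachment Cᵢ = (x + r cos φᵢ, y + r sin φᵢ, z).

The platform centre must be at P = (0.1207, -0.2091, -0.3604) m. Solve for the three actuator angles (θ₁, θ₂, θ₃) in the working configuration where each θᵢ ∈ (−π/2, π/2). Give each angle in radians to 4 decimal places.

θ₁ = -0.1747, θ₂ = 1.0469, θ₃ = -0.1749

arm 1 (φ=0.0°): x'=0.1207, y'=-0.2091
  e−x'=-0.0507;  (l²−L²−(e−x')²−y'²−z²)/2L = 0.0127
  γ=atan2(-0.3604,-0.0507)=-1.7106;  ψ=arccos(0.0350)=1.5358;  θ1=γ+ψ≈-0.1747
rotate P by −φ2: (-0.2414, 0.0000, -0.3604)
  A cos θ + B sin θ = C:  0.3114·cos θ + -0.3604·sin θ = -0.1563
  θ2 = atan2(B,A) + arccos(C/0.4763) = 1.0469
arm 3 (φ=240.0°): x'=0.1207, y'=0.2091
  A=-0.0507, B=-0.3604, C=(l²−L²−A²−y'²−z²)/(2L)=0.0127
  √(A²+B²)=0.3640;  θ3 = -1.7107+1.5358 ≈ -0.1749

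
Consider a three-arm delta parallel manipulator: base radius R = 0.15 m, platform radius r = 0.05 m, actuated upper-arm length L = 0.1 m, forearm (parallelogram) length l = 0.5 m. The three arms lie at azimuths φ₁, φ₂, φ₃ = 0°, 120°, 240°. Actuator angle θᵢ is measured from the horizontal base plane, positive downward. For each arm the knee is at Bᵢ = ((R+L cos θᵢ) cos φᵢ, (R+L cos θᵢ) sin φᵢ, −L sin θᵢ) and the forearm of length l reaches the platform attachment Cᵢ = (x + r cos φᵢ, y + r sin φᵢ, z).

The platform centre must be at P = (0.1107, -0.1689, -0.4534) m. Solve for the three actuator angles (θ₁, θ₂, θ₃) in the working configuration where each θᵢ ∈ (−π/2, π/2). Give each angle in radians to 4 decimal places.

arm 1 (φ=0.0°): x'=0.1107, y'=-0.1689
  A=-0.0107, B=-0.4534, C=(l²−L²−A²−y'²−z²)/(2L)=0.0289
  γ=atan2(-0.4534,-0.0107)=-1.5944;  ψ=arccos(0.0638)=1.5070;  θ1=γ+ψ≈-0.0874
rotate P by −φ2: (-0.2016, -0.0114, -0.4534)
  A cos θ + B sin θ = C:  0.3016·cos θ + -0.4534·sin θ = -0.2834
  θ2 = atan2(B,A) + arccos(C/0.5446) = 1.1343
arm 3 (φ=240.0°): x'=0.0909, y'=0.1803
  A cos θ + B sin θ = C:  0.0091·cos θ + -0.4534·sin θ = 0.0092
  θ3 = atan2(B,A) + arccos(C/0.4535) = -0.0002

θ₁ = -0.0874, θ₂ = 1.1343, θ₃ = -0.0002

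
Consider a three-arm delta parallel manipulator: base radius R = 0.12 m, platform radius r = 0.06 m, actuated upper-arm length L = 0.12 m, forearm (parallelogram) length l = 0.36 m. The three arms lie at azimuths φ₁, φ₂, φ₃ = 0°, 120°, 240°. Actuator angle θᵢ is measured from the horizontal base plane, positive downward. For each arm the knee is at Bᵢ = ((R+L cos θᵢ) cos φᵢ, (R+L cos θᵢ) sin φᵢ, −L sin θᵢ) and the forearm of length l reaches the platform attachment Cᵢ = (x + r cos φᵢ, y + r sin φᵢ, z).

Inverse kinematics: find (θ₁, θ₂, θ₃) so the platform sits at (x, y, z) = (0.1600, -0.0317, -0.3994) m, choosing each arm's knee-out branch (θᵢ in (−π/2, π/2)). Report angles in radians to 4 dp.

θ₁ = 0.3489, θ₂ = 1.3962, θ₃ = 1.2216

arm 1 (φ=0.0°): x'=0.1600, y'=-0.0317
  A cos θ + B sin θ = C:  -0.1000·cos θ + -0.3994·sin θ = -0.2305
  √(A²+B²)=0.4117;  θ1 = -1.8161+2.1650 ≈ 0.3489
arm 2 (φ=120.0°): x'=-0.1075, y'=-0.1227
  A cos θ + B sin θ = C:  0.1675·cos θ + -0.3994·sin θ = -0.3642
  γ=atan2(-0.3994,0.1675)=-1.1738;  ψ=arccos(-0.8411)=2.5700;  θ2=γ+ψ≈1.3962
arm 3 (φ=240.0°): x'=-0.0525, y'=0.1544
  A=0.1125, B=-0.3994, C=(l²−L²−A²−y'²−z²)/(2L)=-0.3368
  γ=atan2(-0.3994,0.1125)=-1.2961;  ψ=arccos(-0.8116)=2.5178;  θ3=γ+ψ≈1.2216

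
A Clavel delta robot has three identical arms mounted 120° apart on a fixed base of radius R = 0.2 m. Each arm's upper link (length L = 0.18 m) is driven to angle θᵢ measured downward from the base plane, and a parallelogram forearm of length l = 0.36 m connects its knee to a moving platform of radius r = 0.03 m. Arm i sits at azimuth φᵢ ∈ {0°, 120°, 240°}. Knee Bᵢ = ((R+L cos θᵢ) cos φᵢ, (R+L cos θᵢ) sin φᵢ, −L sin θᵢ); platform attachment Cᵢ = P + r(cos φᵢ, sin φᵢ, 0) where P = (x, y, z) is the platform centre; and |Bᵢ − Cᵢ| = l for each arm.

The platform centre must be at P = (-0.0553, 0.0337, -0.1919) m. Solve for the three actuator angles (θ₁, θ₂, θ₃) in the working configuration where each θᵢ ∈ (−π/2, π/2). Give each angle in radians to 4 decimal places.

φ1=0.0° → target in arm frame (-0.0553, 0.0337)
  A=0.2253, B=-0.1919, C=(l²−L²−A²−y'²−z²)/(2L)=0.0236
  γ=atan2(-0.1919,0.2253)=-0.7055;  ψ=arccos(0.0796)=1.4911;  θ1=γ+ψ≈0.7856
φ2=120.0° → target in arm frame (0.0568, 0.0310)
  A cos θ + B sin θ = C:  0.1132·cos θ + -0.1919·sin θ = 0.1295
  √(A²+B²)=0.2228;  θ2 = -1.0380+0.9507 ≈ -0.0873
φ3=240.0° → target in arm frame (-0.0015, -0.0647)
  A=0.1715, B=-0.1919, C=(l²−L²−A²−y'²−z²)/(2L)=0.0743
  θ3 = atan2(B,A) + arccos(C/0.2574) = 0.4365

θ₁ = 0.7856, θ₂ = -0.0873, θ₃ = 0.4365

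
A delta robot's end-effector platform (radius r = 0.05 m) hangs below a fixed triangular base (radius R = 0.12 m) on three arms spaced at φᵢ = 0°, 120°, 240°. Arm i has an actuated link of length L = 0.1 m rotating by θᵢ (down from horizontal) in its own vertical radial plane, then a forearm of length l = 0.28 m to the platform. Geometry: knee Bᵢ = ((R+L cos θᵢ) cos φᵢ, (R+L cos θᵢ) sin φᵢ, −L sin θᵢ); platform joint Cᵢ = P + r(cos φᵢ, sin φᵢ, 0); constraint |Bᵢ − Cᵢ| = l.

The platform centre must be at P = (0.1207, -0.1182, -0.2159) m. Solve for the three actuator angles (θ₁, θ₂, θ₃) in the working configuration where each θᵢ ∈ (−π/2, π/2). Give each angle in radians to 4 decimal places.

θ₁ = -0.3492, θ₂ = 1.3961, θ₃ = 0.2618

rotate P by −φ1: (0.1207, -0.1182, -0.2159)
  A=-0.0507, B=-0.2159, C=(l²−L²−A²−y'²−z²)/(2L)=0.0262
  θ1 = atan2(B,A) + arccos(C/0.2218) = -0.3492
arm 2 (φ=120.0°): x'=-0.1627, y'=-0.0454
  A=0.2327, B=-0.2159, C=(l²−L²−A²−y'²−z²)/(2L)=-0.1722
  √(A²+B²)=0.3174;  θ2 = -0.7479+2.1440 ≈ 1.3961
rotate P by −φ3: (0.0420, 0.1636, -0.2159)
  A=0.0280, B=-0.2159, C=(l²−L²−A²−y'²−z²)/(2L)=-0.0289
  θ3 = atan2(B,A) + arccos(C/0.2177) = 0.2618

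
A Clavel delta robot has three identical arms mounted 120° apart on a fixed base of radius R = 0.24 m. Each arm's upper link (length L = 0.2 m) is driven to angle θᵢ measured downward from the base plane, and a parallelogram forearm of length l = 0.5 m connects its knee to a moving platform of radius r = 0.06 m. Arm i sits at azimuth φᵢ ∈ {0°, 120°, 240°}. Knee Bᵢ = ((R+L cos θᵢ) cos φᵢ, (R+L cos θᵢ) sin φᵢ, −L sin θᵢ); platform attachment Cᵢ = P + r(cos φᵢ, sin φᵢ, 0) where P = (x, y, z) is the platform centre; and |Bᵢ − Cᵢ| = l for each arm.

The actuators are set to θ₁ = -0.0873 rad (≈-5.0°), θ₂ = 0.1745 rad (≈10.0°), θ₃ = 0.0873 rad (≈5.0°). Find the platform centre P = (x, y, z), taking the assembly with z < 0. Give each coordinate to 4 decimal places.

O1 = (0.3792·cos0.0°, 0.3792·sin0.0°, 0.0174) = (0.3792, 0.0000, 0.0174)
O2 = (0.3770·cos120.0°, 0.3770·sin120.0°, -0.0347) = (-0.1885, 0.3265, -0.0347)
O3 = (0.3792·cos240.0°, 0.3792·sin240.0°, -0.0174) = (-0.1896, -0.3284, -0.0174)
eliminate P² terms by subtracting sphere 1 from 2 and 3
[-1.1354 0.6529 -0.1043]·P = -0.0008;  [-1.1377 -0.6569 -0.0698]·P = 0.0000
det = 1.4887;  x = 0.0004+-0.0766z,  y = -0.0006+0.0265z
into |P−O₁|² = l²: 1.0066z² + 0.0232z + -0.1061 = 0;  Δ = 0.4279;  z = -0.3364 or 0.3134 → z<0 root = -0.3364
x = 0.0261, y = -0.0096

(0.0261, -0.0096, -0.3364)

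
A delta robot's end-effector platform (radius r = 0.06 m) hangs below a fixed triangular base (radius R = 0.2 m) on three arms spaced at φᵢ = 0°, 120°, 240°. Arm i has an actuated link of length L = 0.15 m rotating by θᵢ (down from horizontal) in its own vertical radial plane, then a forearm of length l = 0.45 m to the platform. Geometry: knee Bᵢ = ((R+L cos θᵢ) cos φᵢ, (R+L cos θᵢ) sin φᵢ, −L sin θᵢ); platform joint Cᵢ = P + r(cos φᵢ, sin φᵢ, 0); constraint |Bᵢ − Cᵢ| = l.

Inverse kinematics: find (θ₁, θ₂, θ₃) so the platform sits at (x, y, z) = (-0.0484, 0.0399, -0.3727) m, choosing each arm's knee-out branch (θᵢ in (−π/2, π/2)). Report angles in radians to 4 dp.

θ₁ = 0.4360, θ₂ = -0.0871, θ₃ = 0.2615

arm 1 (φ=0.0°): x'=-0.0484, y'=0.0399
  A cos θ + B sin θ = C:  0.1884·cos θ + -0.3727·sin θ = 0.0134
  √(A²+B²)=0.4176;  θ1 = -1.1028+1.5388 ≈ 0.4360
arm 2 (φ=120.0°): x'=0.0588, y'=0.0220
  A cos θ + B sin θ = C:  0.0812·cos θ + -0.3727·sin θ = 0.1134
  γ=atan2(-0.3727,0.0812)=-1.3562;  ψ=arccos(0.2972)=1.2690;  θ2=γ+ψ≈-0.0871
rotate P by −φ3: (-0.0104, -0.0619, -0.3727)
  A cos θ + B sin θ = C:  0.1504·cos θ + -0.3727·sin θ = 0.0489
  θ3 = atan2(B,A) + arccos(C/0.4019) = 0.2615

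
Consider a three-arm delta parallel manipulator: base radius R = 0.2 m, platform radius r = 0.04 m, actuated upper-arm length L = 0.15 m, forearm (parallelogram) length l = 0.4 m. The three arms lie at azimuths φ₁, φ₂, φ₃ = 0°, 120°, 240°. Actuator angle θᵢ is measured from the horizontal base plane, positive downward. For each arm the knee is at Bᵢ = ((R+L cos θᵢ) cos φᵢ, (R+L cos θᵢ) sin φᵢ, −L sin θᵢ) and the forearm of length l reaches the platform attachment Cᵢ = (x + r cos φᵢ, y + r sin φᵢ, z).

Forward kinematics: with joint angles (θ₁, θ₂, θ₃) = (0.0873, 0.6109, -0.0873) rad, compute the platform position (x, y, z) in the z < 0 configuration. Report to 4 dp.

(0.0207, -0.0634, -0.2825)

O1 = (0.3094·cos0.0°, 0.3094·sin0.0°, -0.0131) = (0.3094, 0.0000, -0.0131)
arm 2 at φ=120.0°: (R−r)+L cos θ2 = 0.2829;  O2 = (-0.1414, 0.2450, -0.0860)
arm 3 at φ=240.0°: (R−r)+L cos θ3 = 0.3094;  O3 = (-0.1547, -0.2680, 0.0131)
eliminate P² terms by subtracting sphere 1 from 2 and 3
plane₁₂: -0.9017x+0.4899y+-0.1459z = -0.0085
det = 0.9381;  x = 0.0049+-0.0560z,  y = -0.0084+0.1947z
quadratic in z: (1.0410)z²+(0.0570)z+(-0.0670)=0, √Δ=0.5312 → z ∈ {-0.2825, 0.2278}; z = -0.2825 (taking z<0)
x = 0.0207, y = -0.0634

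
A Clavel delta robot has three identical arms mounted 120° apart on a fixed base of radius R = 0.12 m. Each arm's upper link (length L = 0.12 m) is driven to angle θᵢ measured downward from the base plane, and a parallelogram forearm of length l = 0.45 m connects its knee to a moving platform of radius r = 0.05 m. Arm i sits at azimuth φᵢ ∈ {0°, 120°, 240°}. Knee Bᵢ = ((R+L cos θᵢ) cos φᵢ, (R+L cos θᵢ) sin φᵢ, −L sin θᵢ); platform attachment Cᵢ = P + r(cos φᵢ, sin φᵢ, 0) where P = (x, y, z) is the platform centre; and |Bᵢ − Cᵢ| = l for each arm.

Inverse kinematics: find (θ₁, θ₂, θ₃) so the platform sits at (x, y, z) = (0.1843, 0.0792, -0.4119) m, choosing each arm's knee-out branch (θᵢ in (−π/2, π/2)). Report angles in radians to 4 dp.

arm 1 (φ=0.0°): x'=0.1843, y'=0.0792
  e−x'=-0.1143;  (l²−L²−(e−x')²−y'²−z²)/2L = -0.0037
  θ1 = atan2(B,A) + arccos(C/0.4275) = -0.2619
rotate P by −φ2: (-0.0236, -0.1992, -0.4119)
  A=0.0936, B=-0.4119, C=(l²−L²−A²−y'²−z²)/(2L)=-0.1250
  γ=atan2(-0.4119,0.0936)=-1.3474;  ψ=arccos(-0.2959)=1.8712;  θ2=γ+ψ≈0.5238
arm 3 (φ=240.0°): x'=-0.1607, y'=0.1200
  A cos θ + B sin θ = C:  0.2307·cos θ + -0.4119·sin θ = -0.2050
  γ=atan2(-0.4119,0.2307)=-1.0602;  ψ=arccos(-0.4342)=2.0200;  θ3=γ+ψ≈0.9598

θ₁ = -0.2619, θ₂ = 0.5238, θ₃ = 0.9598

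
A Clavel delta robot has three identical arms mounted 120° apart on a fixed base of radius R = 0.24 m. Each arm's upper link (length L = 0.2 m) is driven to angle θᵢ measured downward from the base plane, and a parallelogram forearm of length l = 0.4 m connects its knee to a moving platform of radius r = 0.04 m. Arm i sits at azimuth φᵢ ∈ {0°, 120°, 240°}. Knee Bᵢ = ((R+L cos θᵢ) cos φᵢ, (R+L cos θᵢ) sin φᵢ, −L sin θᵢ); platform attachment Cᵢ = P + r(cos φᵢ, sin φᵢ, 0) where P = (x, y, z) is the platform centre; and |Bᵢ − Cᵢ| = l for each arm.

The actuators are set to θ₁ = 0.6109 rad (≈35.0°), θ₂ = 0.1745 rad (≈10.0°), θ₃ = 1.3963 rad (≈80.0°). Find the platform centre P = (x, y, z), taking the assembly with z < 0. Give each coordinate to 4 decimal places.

(0.0395, 0.1520, -0.2928)

arm 1 at φ=0.0°: (R−r)+L cos θ1 = 0.3638;  centre 1 = (0.3638, 0.0000, -0.1147)
centre 2 = (0.3970·cos120.0°, 0.3970·sin120.0°, -0.0347) = (-0.1985, 0.3438, -0.0347)
centre 3 = (0.2347·cos240.0°, 0.2347·sin240.0°, -0.1970) = (-0.1174, -0.2033, -0.1970)
eliminate P² terms by subtracting sphere 1 from 2 and 3
[-1.1246 0.6876 0.1600]·P = 0.0133;  [-0.9624 -0.4066 -0.1645]·P = -0.0516
det = 1.1189;  x = 0.0269+-0.0429z,  y = 0.0633+-0.3029z
quadratic in z: (1.0936)z²+(0.2200)z+(-0.0293)=0, √Δ=0.4203 → z ∈ {-0.2928, 0.0916}; z = -0.2928 (taking z<0)
x = 0.0395, y = 0.1520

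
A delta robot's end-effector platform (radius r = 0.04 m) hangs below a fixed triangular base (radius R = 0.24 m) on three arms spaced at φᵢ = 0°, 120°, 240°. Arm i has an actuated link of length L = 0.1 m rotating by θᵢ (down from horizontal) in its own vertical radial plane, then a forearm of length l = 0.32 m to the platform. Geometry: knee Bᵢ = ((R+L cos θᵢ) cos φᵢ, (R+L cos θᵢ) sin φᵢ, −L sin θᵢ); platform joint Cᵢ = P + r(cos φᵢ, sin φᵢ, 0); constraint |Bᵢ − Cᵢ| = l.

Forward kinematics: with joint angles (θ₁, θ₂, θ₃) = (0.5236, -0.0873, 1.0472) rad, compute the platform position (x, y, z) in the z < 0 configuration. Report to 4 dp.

(0.0036, 0.0586, -0.1875)

φ1=0.0°: virtual centre (0.2866, 0.0000, -0.0500), radius l
S2 = (0.2996·cos120.0°, 0.2996·sin120.0°, 0.0087) = (-0.1498, 0.2595, 0.0087)
arm 3 at φ=240.0°: (R−r)+L cos θ3 = 0.2500;  S3 = (-0.1250, -0.2165, -0.0866)
subtract pairs → two planes through P
plane₁₂: -0.8728x+0.5190y+0.1174z = 0.0052
det = 0.8052;  x = 0.0066+0.0160z,  y = 0.0212+-0.1994z
into |P−S₁|² = l²: 1.0400z² + 0.0826z + -0.0211 = 0;  Δ = 0.0945;  z = -0.1875 or 0.1081 → z<0 root = -0.1875
x = 0.0036, y = 0.0586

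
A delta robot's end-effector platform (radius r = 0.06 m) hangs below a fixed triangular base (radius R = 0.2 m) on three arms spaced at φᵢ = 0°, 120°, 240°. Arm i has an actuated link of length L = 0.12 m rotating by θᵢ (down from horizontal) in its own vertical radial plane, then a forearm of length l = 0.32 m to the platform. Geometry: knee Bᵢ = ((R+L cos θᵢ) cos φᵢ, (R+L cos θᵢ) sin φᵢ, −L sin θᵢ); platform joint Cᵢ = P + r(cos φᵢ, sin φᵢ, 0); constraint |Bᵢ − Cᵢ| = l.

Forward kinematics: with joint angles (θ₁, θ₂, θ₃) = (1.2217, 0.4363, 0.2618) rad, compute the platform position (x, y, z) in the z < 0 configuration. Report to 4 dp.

O1 = (0.1810·cos0.0°, 0.1810·sin0.0°, -0.1128) = (0.1810, 0.0000, -0.1128)
φ2=120.0°: virtual centre (-0.1244, 0.2154, -0.0507), radius l
O3 = (0.2559·cos240.0°, 0.2559·sin240.0°, -0.0311) = (-0.1280, -0.2216, -0.0311)
|O₂|²−|O₁|² = 0.0190;  |O₃|²−|O₁|² = 0.0210
plane₁₂: -0.6109x+0.4309y+0.1241z = 0.0190
Cramer: x(z) = -0.0325+0.2335z;  y(z) = -0.0020+0.0431z
quadratic in z: (1.0564)z²+(0.1256)z+(-0.0441)=0, √Δ=0.4496 → z ∈ {-0.2722, 0.1533}; z = -0.2722 (taking z<0)
x = -0.0960, y = -0.0137

(-0.0960, -0.0137, -0.2722)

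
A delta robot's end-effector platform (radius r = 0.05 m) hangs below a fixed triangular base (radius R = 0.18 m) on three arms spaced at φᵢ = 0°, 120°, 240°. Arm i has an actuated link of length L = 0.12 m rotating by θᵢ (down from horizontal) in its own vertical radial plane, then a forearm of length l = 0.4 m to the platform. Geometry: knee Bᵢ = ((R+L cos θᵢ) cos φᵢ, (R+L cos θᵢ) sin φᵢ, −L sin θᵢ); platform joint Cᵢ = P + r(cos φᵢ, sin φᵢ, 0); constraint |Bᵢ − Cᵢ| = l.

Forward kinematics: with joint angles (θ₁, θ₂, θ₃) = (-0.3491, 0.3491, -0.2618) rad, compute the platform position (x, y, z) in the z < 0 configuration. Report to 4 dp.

(0.0373, -0.0519, -0.2982)

arm 1 at φ=0.0°: (R−r)+L cos θ1 = 0.2428;  centre 1 = (0.2428, 0.0000, 0.0410)
φ2=120.0°: virtual centre (-0.1214, 0.2102, -0.0410), radius l
φ3=240.0°: virtual centre (-0.1230, -0.2130, 0.0311), radius l
subtract pairs → two planes through P
[-0.7283 0.4205 -0.1642]·P = 0.0000;  [-0.7314 -0.4259 -0.0200]·P = 0.0008
det = 0.6177;  x = -0.0006+-0.1268z,  y = -0.0010+0.1709z
sphere 1 gives Az²+Bz+C=0 with A=1.0453, B=-0.0207, C=-0.0991;  B²−4AC=0.4148;  roots -0.2982, 0.3180;  negative root z = -0.2982
x = 0.0373, y = -0.0519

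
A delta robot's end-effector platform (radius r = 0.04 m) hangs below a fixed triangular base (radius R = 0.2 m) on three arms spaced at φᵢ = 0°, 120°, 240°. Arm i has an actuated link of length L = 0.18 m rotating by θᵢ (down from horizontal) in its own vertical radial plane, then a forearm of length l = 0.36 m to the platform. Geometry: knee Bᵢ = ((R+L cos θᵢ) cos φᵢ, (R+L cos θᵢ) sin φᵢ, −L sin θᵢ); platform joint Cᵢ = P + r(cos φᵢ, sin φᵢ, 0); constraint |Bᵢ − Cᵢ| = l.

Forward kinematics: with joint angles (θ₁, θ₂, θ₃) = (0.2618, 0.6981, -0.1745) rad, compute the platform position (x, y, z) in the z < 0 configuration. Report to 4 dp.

φ1=0.0°: virtual centre (0.3339, 0.0000, -0.0466), radius l
φ2=120.0°: virtual centre (-0.1489, 0.2580, -0.1157), radius l
φ3=240.0°: virtual centre (-0.1686, -0.2921, 0.0313), radius l
subtract pairs → two planes through P
plane₁₂: -0.9656x+0.5160y+-0.1382z = -0.0115
det = 1.0826;  x = 0.0057+-0.0004z,  y = -0.0117+0.2672z
quadratic in z: (1.0714)z²+(0.0872)z+(-0.0196)=0, √Δ=0.3026 → z ∈ {-0.1819, 0.1005}; z = -0.1819 (taking z<0)
x = 0.0058, y = -0.0603

(0.0058, -0.0603, -0.1819)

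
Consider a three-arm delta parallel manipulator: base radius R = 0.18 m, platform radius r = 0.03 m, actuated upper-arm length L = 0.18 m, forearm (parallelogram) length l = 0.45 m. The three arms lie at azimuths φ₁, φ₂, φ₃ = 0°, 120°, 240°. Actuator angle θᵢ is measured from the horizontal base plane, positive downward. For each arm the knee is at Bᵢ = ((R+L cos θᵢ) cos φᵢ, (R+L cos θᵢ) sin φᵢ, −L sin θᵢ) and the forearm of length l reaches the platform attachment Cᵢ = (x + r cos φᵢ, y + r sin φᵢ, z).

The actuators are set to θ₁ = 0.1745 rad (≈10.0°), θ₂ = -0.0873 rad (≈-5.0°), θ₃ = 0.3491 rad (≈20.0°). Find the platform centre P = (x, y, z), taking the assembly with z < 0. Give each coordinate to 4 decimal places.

(-0.0043, 0.0483, -0.3317)

φ1=0.0°: virtual centre (0.3273, 0.0000, -0.0313), radius l
arm 2 at φ=120.0°: ρ2 = 0.3293;  centre 2 = (-0.1647, 0.2852, 0.0157)
arm 3 at φ=240.0°: ρ3 = 0.3191;  centre 3 = (-0.1596, -0.2764, -0.0616)
subtract pairs → two planes through P
linear system: -0.9838x+0.5704y = 0.0006−0.0939z; -0.9737x+-0.5528y = -0.0024−-0.0606z
Cramer: x(z) = 0.0010+0.0158z;  y(z) = 0.0027-0.1374z
into |P−centre ₁|² = l²: 1.0191z² + 0.0515z + -0.0950 = 0;  Δ = 0.3901;  z = -0.3317 or 0.2812 → z<0 root = -0.3317
x = -0.0043, y = 0.0483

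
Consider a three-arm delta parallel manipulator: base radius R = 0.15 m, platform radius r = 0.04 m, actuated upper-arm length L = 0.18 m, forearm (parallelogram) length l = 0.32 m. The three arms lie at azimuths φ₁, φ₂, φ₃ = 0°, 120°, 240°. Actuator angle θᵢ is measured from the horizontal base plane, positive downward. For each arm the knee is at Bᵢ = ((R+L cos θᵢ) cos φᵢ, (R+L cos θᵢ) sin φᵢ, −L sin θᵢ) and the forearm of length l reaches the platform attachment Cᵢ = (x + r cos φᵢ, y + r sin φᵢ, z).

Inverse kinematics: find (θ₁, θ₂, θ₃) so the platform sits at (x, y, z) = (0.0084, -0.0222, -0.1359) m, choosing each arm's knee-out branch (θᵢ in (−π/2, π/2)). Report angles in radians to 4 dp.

θ₁ = -0.0876, θ₂ = 0.2621, θ₃ = -0.1747

arm 1 (φ=0.0°): x'=0.0084, y'=-0.0222
  e−x'=0.1016;  (l²−L²−(e−x')²−y'²−z²)/2L = 0.1131
  √(A²+B²)=0.1697;  θ1 = -0.9288+0.8412 ≈ -0.0876
φ2=120.0° → target in arm frame (-0.0234, 0.0038)
  A cos θ + B sin θ = C:  0.1334·cos θ + -0.1359·sin θ = 0.0937
  √(A²+B²)=0.1905;  θ2 = -0.7946+1.0567 ≈ 0.2621
φ3=240.0° → target in arm frame (0.0150, 0.0184)
  A=0.0950, B=-0.1359, C=(l²−L²−A²−y'²−z²)/(2L)=0.1171
  √(A²+B²)=0.1658;  θ3 = -0.9608+0.7862 ≈ -0.1747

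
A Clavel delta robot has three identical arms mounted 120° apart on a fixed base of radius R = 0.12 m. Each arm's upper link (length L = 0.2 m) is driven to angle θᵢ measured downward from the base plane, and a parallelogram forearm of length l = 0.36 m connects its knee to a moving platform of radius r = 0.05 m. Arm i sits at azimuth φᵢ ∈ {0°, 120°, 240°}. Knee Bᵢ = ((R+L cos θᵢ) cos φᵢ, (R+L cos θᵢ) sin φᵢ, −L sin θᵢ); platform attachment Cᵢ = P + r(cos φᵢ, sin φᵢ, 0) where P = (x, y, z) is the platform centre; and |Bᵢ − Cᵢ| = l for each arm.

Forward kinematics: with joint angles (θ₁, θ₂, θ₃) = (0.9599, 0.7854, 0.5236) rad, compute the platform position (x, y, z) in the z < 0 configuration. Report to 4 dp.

(-0.0679, -0.0467, -0.4160)

φ1=0.0°: virtual centre (0.1847, 0.0000, -0.1638), radius l
S2 = (0.2114·cos120.0°, 0.2114·sin120.0°, -0.1414) = (-0.1057, 0.1831, -0.1414)
S3 = (0.2432·cos240.0°, 0.2432·sin240.0°, -0.1000) = (-0.1216, -0.2106, -0.1000)
eliminate P² terms by subtracting sphere 1 from 2 and 3
[-0.5809 0.3662 0.0448]·P = 0.0037;  [-0.6126 -0.4212 0.1277]·P = 0.0082
det = 0.4690;  x = -0.0097+0.1399z,  y = -0.0053+0.0996z
sphere 1 gives Az²+Bz+C=0 with A=1.0295, B=0.2722, C=-0.0649;  B²−4AC=0.3414;  roots -0.4160, 0.1516;  negative root z = -0.4160
x = -0.0679, y = -0.0467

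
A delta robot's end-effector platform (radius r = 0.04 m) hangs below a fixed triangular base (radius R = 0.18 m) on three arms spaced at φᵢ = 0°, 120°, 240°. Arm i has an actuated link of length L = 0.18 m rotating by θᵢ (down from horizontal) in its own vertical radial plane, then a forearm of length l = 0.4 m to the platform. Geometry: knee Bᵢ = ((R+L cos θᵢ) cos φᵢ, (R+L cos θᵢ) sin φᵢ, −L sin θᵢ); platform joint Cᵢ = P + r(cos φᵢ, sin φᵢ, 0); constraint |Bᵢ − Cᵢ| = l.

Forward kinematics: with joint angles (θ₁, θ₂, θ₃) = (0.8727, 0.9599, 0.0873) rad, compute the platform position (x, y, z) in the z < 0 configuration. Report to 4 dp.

arm 1 at φ=0.0°: ρ1 = 0.2557;  O1 = (0.2557, 0.0000, -0.1379)
arm 2 at φ=120.0°: ρ2 = 0.2432;  O2 = (-0.1216, 0.2107, -0.1474)
O3 = (0.3193·cos240.0°, 0.3193·sin240.0°, -0.0157) = (-0.1597, -0.2765, -0.0157)
subtract pairs → two planes through P
linear system: -0.7546x+0.4213y = -0.0035−-0.0191z; -0.8307x+-0.5531y = 0.0178−0.2444z
det = 0.7674;  x = -0.0073+0.1204z,  y = -0.0213+0.2610z
into |P−O₁|² = l²: 1.0826z² + 0.2013z + -0.0714 = 0;  Δ = 0.3497;  z = -0.3661 or 0.1801 → z<0 root = -0.3661
x = -0.0513, y = -0.1168

(-0.0513, -0.1168, -0.3661)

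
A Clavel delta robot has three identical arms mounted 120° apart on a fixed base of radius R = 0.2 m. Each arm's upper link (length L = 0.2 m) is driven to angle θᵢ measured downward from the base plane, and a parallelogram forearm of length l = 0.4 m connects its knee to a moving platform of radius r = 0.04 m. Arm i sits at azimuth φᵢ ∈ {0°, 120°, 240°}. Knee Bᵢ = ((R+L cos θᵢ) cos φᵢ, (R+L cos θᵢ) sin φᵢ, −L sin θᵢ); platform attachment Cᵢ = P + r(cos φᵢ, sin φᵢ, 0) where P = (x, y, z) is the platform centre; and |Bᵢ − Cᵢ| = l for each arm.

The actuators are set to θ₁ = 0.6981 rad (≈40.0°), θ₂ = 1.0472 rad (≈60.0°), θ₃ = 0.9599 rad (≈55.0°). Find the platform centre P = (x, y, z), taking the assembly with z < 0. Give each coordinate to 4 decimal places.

S1 = (0.3132·cos0.0°, 0.3132·sin0.0°, -0.1286) = (0.3132, 0.0000, -0.1286)
arm 2 at φ=120.0°: ρ2 = 0.2600;  S2 = (-0.1300, 0.2252, -0.1732)
φ3=240.0°: virtual centre (-0.1374, -0.2379, -0.1638), radius l
subtract pairs → two planes through P
plane₁₂: -0.8864x+0.4503y+-0.0893z = -0.0170
det = 0.8276;  x = 0.0165+-0.0897z,  y = -0.0053+0.0217z
into |P−S₁|² = l²: 1.0085z² + 0.3101z + -0.0554 = 0;  Δ = 0.3197;  z = -0.4341 or 0.1266 → z<0 root = -0.4341
x = 0.0554, y = -0.0148

(0.0554, -0.0148, -0.4341)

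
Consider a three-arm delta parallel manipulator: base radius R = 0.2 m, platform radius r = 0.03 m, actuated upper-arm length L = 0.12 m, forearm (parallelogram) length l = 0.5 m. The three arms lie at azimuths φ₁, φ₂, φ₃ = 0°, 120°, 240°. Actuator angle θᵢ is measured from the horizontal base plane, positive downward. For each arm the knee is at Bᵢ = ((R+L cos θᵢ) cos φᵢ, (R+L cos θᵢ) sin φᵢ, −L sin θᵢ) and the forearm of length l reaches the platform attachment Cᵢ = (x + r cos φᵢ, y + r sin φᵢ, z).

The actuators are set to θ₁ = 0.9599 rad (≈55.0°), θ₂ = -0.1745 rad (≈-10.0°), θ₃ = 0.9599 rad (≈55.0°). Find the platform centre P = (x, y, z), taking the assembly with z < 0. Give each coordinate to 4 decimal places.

(-0.0777, 0.1346, -0.4612)

φ1=0.0°: virtual centre (0.2388, 0.0000, -0.0983), radius l
φ2=120.0°: virtual centre (-0.1441, 0.2496, 0.0208), radius l
O3 = (0.2388·cos240.0°, 0.2388·sin240.0°, -0.0983) = (-0.1194, -0.2068, -0.0983)
subtract pairs → two planes through P
plane₁₂: -0.7658x+0.4991y+0.2383z = 0.0168
det = 0.6744;  x = -0.0103+0.1461z,  y = 0.0178+-0.2531z
sphere 1 gives Az²+Bz+C=0 with A=1.0854, B=0.1148, C=-0.1780;  B²−4AC=0.7858;  roots -0.4612, 0.3555;  negative root z = -0.4612
x = -0.0777, y = 0.1346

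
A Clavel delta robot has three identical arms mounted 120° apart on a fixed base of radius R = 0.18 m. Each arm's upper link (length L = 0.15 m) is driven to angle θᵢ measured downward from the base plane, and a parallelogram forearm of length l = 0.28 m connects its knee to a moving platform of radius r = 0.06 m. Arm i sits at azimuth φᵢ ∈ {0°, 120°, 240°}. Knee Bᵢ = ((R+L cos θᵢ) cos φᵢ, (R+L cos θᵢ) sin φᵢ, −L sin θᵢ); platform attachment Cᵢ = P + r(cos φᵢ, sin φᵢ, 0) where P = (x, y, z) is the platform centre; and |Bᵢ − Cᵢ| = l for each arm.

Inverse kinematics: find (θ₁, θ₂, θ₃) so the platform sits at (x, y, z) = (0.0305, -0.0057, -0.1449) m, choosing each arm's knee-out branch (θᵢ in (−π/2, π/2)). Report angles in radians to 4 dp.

θ₁ = -0.0003, θ₂ = 0.5234, θ₃ = 0.4362

φ1=0.0° → target in arm frame (0.0305, -0.0057)
  A=0.0895, B=-0.1449, C=(l²−L²−A²−y'²−z²)/(2L)=0.0895
  θ1 = atan2(B,A) + arccos(C/0.1703) = -0.0003
rotate P by −φ2: (-0.0202, -0.0236, -0.1449)
  A cos θ + B sin θ = C:  0.1402·cos θ + -0.1449·sin θ = 0.0490
  θ2 = atan2(B,A) + arccos(C/0.2016) = 0.5234
rotate P by −φ3: (-0.0103, 0.0293, -0.1449)
  A=0.1303, B=-0.1449, C=(l²−L²−A²−y'²−z²)/(2L)=0.0569
  √(A²+B²)=0.1949;  θ3 = -0.8383+1.2746 ≈ 0.4362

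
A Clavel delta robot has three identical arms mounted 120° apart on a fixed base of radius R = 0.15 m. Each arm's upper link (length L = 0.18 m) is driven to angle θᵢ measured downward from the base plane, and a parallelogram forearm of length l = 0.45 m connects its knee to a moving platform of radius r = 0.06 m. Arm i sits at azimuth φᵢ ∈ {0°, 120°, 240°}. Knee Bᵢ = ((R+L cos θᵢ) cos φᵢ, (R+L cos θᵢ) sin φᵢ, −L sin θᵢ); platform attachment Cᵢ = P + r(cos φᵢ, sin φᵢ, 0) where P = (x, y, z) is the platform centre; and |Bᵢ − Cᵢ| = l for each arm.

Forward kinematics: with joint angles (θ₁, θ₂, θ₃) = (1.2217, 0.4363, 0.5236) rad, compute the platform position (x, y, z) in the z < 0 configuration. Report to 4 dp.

S1 = (0.1516·cos0.0°, 0.1516·sin0.0°, -0.1691) = (0.1516, 0.0000, -0.1691)
arm 2 at φ=120.0°: ρ2 = 0.2531;  S2 = (-0.1266, 0.2192, -0.0761)
arm 3 at φ=240.0°: ρ3 = 0.2459;  S3 = (-0.1229, -0.2129, -0.0900)
|S₂|²−|S₁|² = 0.0183;  |S₃|²−|S₁|² = 0.0170
[-0.5563 0.4384 0.1862]·P = 0.0183;  [-0.5490 -0.4259 0.1583]·P = 0.0170
Cramer: x(z) = -0.0319+0.3113z;  y(z) = 0.0012-0.0296z
into |P−S₁|² = l²: 1.0978z² + 0.2240z + -0.1402 = 0;  Δ = 0.6660;  z = -0.4737 or 0.2697 → z<0 root = -0.4737
x = -0.1793, y = 0.0153

(-0.1793, 0.0153, -0.4737)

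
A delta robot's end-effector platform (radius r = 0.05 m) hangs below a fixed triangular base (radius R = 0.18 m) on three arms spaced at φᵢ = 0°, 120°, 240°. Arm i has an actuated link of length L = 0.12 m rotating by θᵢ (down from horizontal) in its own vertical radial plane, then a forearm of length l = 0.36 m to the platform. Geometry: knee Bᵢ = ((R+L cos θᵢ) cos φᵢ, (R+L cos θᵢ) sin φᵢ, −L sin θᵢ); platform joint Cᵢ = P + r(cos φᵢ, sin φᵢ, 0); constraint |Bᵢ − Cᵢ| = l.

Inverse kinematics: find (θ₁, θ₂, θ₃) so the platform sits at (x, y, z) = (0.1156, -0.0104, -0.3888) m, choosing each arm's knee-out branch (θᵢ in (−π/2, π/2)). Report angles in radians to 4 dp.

rotate P by −φ1: (0.1156, -0.0104, -0.3888)
  e−x'=0.0144;  (l²−L²−(e−x')²−y'²−z²)/2L = -0.1512
  γ=atan2(-0.3888,0.0144)=-1.5338;  ψ=arccos(-0.3885)=1.9699;  θ1=γ+ψ≈0.4361
arm 2 (φ=120.0°): x'=-0.0668, y'=-0.0949
  A=0.1968, B=-0.3888, C=(l²−L²−A²−y'²−z²)/(2L)=-0.3488
  √(A²+B²)=0.4358;  θ2 = -1.1022+2.4987 ≈ 1.3965
rotate P by −φ3: (-0.0488, 0.1053, -0.3888)
  A=0.1788, B=-0.3888, C=(l²−L²−A²−y'²−z²)/(2L)=-0.3293
  γ=atan2(-0.3888,0.1788)=-1.1398;  ψ=arccos(-0.7694)=2.4487;  θ3=γ+ψ≈1.3089

θ₁ = 0.4361, θ₂ = 1.3965, θ₃ = 1.3089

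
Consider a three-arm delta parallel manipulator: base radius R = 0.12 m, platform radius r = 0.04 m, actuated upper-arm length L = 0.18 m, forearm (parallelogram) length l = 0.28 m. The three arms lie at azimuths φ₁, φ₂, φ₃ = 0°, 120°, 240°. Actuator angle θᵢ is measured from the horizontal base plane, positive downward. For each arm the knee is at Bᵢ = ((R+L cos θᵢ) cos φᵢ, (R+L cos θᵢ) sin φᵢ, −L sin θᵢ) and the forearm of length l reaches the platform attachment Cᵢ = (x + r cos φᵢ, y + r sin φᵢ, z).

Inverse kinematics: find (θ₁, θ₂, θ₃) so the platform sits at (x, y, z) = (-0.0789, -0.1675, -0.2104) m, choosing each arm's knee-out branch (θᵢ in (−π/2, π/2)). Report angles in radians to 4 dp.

arm 1 (φ=0.0°): x'=-0.0789, y'=-0.1675
  A cos θ + B sin θ = C:  0.1589·cos θ + -0.2104·sin θ = -0.1433
  √(A²+B²)=0.2637;  θ1 = -0.9240+2.1452 ≈ 1.2213
arm 2 (φ=120.0°): x'=-0.1056, y'=0.1521
  A=0.1856, B=-0.2104, C=(l²−L²−A²−y'²−z²)/(2L)=-0.1551
  γ=atan2(-0.2104,0.1856)=-0.8479;  ψ=arccos(-0.5529)=2.1567;  θ2=γ+ψ≈1.3087
φ3=240.0° → target in arm frame (0.1845, 0.0154)
  A=-0.1045, B=-0.2104, C=(l²−L²−A²−y'²−z²)/(2L)=-0.0262
  θ3 = atan2(B,A) + arccos(C/0.2349) = -0.3493

θ₁ = 1.2213, θ₂ = 1.3087, θ₃ = -0.3493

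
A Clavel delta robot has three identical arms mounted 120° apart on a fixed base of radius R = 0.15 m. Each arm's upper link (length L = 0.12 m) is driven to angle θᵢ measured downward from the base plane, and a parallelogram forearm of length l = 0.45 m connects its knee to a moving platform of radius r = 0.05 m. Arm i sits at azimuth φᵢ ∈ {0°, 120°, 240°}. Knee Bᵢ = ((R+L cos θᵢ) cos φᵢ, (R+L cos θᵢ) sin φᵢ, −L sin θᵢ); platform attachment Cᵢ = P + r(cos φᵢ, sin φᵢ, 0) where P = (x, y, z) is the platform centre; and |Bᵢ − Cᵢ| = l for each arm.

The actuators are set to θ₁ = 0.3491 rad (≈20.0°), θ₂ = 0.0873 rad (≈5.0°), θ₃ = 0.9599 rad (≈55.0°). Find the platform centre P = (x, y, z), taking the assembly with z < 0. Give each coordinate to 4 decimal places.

φ1=0.0°: virtual centre (0.2128, 0.0000, -0.0410), radius l
arm 2 at φ=120.0°: e+L cos θ2 = 0.2195;  S2 = (-0.1098, 0.1901, -0.0105)
S3 = (0.1688·cos240.0°, 0.1688·sin240.0°, -0.0983) = (-0.0844, -0.1462, -0.0983)
subtract pairs → two planes through P
plane₁₂: -0.6451x+0.3803y+0.0612z = 0.0014
Cramer: x(z) = 0.0071-0.0619z;  y(z) = 0.0156-0.2658z
into |P−S₁|² = l²: 1.0745z² + 0.0992z + -0.1583 = 0;  Δ = 0.6901;  z = -0.4328 or 0.3404 → z<0 root = -0.4328
x = 0.0339, y = 0.1306

(0.0339, 0.1306, -0.4328)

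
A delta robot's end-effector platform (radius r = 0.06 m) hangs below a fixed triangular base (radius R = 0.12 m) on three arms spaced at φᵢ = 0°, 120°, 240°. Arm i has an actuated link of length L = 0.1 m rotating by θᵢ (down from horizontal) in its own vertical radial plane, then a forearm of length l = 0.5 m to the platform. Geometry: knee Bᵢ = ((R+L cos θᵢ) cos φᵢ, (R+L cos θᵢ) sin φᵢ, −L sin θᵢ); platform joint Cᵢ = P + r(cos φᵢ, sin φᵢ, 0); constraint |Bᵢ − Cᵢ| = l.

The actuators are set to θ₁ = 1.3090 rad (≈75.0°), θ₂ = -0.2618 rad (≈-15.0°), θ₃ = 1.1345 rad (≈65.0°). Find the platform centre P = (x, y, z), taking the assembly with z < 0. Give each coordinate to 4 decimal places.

φ1=0.0°: virtual centre (0.0859, 0.0000, -0.0966), radius l
φ2=120.0°: virtual centre (-0.0783, 0.1356, 0.0259), radius l
S3 = (0.1023·cos240.0°, 0.1023·sin240.0°, -0.0906) = (-0.0511, -0.0886, -0.0906)
subtract pairs → two planes through P
plane₁₂: -0.3284x+0.2712y+0.2449z = 0.0085
Cramer: x(z) = -0.0154+0.3519z;  y(z) = 0.0127-0.4771z
quadratic in z: (1.3515)z²+(0.1098)z+(-0.2303)=0, √Δ=1.1211 → z ∈ {-0.4554, 0.3741}; z = -0.4554 (taking z<0)
x = -0.1756, y = 0.2300

(-0.1756, 0.2300, -0.4554)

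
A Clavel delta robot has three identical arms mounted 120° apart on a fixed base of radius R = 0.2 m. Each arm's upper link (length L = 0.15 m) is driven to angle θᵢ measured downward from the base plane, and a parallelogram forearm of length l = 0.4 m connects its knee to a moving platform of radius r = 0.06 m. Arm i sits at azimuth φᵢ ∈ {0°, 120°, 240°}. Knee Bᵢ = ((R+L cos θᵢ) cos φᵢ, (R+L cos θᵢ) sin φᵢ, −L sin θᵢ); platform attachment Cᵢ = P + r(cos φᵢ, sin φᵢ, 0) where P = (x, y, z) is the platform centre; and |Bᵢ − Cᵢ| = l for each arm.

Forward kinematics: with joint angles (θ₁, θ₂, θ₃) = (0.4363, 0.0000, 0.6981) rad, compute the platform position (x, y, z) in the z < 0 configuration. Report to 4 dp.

centre 1 = (0.2759·cos0.0°, 0.2759·sin0.0°, -0.0634) = (0.2759, 0.0000, -0.0634)
centre 2 = (0.2900·cos120.0°, 0.2900·sin120.0°, 0.0000) = (-0.1450, 0.2511, 0.0000)
arm 3 at φ=240.0°: (R−r)+L cos θ3 = 0.2549;  centre 3 = (-0.1275, -0.2208, -0.0964)
|centre ₂|²−|centre ₁|² = 0.0039;  |centre ₃|²−|centre ₁|² = -0.0059
plane₁₂: -0.8419x+0.5023y+0.1268z = 0.0039
Cramer: x(z) = 0.0016+0.0293z;  y(z) = 0.0105-0.2032z
quadratic in z: (1.0422)z²+(0.1064)z+(-0.0806)=0, √Δ=0.5893 → z ∈ {-0.3338, 0.2317}; z = -0.3338 (taking z<0)
x = -0.0082, y = 0.0783

(-0.0082, 0.0783, -0.3338)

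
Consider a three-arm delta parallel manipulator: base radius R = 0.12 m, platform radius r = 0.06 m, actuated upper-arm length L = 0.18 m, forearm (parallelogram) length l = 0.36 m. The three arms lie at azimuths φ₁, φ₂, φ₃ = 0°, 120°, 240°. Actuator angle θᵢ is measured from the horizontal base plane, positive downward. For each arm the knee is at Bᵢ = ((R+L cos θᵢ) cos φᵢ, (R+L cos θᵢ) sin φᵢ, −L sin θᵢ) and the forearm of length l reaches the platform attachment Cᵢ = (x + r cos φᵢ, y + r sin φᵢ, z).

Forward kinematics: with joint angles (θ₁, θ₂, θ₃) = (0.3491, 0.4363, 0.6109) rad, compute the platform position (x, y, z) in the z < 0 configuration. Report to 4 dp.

φ1=0.0°: virtual centre (0.2291, 0.0000, -0.0616), radius l
φ2=120.0°: virtual centre (-0.1116, 0.1932, -0.0761), radius l
φ3=240.0°: virtual centre (-0.1037, -0.1797, -0.1032), radius l
eliminate P² terms by subtracting sphere 1 from 2 and 3
plane₁₂: -0.6814x+0.3865y+-0.0290z = -0.0007
Cramer: x(z) = 0.0025-0.0849z;  y(z) = 0.0026-0.0747z
into |P−S₁|² = l²: 1.0128z² + 0.1612z + -0.0744 = 0;  Δ = 0.3276;  z = -0.3622 or 0.2030 → z<0 root = -0.3622
x = 0.0333, y = 0.0296

(0.0333, 0.0296, -0.3622)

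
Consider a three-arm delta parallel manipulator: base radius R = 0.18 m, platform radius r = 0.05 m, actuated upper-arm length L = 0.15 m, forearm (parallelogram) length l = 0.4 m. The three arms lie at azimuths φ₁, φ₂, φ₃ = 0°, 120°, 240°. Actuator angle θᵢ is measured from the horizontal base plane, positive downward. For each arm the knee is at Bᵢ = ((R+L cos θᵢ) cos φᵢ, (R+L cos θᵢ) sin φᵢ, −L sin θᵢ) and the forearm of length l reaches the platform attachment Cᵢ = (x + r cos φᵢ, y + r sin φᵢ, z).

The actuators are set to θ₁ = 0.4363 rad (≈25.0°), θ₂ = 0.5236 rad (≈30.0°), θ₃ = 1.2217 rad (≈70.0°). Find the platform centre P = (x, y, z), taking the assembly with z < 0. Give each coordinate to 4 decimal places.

φ1=0.0°: virtual centre (0.2659, 0.0000, -0.0634), radius l
φ2=120.0°: virtual centre (-0.1300, 0.2251, -0.0750), radius l
centre 3 = (0.1813·cos240.0°, 0.1813·sin240.0°, -0.1410) = (-0.0907, -0.1570, -0.1410)
subtract pairs → two planes through P
linear system: -0.7918x+0.4502y = -0.0016−-0.0232z; -0.7132x+-0.3140y = -0.0220−-0.1551z
det = 0.5697;  x = 0.0183+-0.1354z,  y = 0.0286+-0.1865z
quadratic in z: (1.0531)z²+(0.1832)z+(-0.0938)=0, √Δ=0.6548 → z ∈ {-0.3978, 0.2239}; z = -0.3978 (taking z<0)
x = 0.0721, y = 0.1028

(0.0721, 0.1028, -0.3978)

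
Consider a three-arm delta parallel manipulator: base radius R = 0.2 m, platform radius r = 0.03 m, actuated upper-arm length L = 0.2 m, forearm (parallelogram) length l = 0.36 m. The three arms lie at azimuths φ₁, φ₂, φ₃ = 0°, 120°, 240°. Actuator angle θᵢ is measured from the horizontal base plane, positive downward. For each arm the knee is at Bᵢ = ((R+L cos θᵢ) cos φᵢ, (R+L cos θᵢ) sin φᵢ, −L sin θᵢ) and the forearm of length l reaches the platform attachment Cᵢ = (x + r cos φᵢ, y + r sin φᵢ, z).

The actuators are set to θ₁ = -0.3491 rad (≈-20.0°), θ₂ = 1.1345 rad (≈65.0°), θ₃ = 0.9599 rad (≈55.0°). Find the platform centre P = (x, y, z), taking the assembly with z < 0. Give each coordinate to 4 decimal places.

(0.1356, -0.0234, -0.2138)

φ1=0.0°: virtual centre (0.3579, 0.0000, 0.0684), radius l
centre 2 = (0.2545·cos120.0°, 0.2545·sin120.0°, -0.1813) = (-0.1273, 0.2204, -0.1813)
centre 3 = (0.2847·cos240.0°, 0.2847·sin240.0°, -0.1638) = (-0.1424, -0.2466, -0.1638)
subtract pairs → two planes through P
linear system: -0.9704x+0.4408y = -0.0352−-0.4994z; -1.0006x+-0.4932y = -0.0249−-0.4645z
det = 0.9196;  x = 0.0308+-0.4904z,  y = -0.0120+0.0532z
quadratic in z: (1.2433)z²+(0.1828)z+(-0.0178)=0, √Δ=0.3488 → z ∈ {-0.2138, 0.0668}; z = -0.2138 (taking z<0)
x = 0.1356, y = -0.0234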